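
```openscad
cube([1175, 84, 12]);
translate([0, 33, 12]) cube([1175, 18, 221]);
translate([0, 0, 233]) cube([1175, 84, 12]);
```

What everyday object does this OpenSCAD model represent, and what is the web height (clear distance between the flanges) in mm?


An I-beam. The web height is 221 mm.

Two wide flanges with a thin centred web — an I-beam. Overall 245 mm minus two 12 mm flanges gives a web of 245 − 2·12 = 221 mm.


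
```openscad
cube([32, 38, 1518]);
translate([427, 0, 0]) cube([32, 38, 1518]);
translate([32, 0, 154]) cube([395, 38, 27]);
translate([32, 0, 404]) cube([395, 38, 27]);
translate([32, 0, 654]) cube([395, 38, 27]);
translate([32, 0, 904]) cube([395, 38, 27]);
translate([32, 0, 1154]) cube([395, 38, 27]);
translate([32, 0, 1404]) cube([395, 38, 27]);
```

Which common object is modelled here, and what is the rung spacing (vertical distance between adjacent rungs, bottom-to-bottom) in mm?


A ladder. The rung spacing is 250 mm.

Two tall 32×38 posts with 6 short bars between them — a ladder. Adjacent rungs sit at z = 154 and z = 404, so the spacing is 404 − 154 = 250 mm.


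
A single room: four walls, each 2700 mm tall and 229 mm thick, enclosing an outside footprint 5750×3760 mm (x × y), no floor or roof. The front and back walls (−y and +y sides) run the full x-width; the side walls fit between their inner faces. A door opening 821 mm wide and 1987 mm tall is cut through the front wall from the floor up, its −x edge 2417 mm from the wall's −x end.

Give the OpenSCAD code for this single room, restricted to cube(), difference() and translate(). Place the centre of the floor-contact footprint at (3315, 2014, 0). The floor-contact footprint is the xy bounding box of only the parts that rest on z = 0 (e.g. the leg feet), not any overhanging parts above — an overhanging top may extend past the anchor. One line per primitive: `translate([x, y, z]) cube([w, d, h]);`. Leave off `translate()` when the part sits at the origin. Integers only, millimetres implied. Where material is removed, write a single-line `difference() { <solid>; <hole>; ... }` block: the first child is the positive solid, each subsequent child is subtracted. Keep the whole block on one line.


difference() { translate([440, 134, 0]) cube([5750, 229, 2700]); translate([2857, 134, 0]) cube([821, 229, 1987]); }
translate([440, 3665, 0]) cube([5750, 229, 2700]);
translate([440, 363, 0]) cube([229, 3302, 2700]);
translate([5961, 363, 0]) cube([229, 3302, 2700]);


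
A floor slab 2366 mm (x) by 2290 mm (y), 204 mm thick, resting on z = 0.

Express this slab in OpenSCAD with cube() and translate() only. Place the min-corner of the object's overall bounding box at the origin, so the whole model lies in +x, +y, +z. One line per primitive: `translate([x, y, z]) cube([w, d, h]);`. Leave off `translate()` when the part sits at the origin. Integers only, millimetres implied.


cube([2366, 2290, 204]);


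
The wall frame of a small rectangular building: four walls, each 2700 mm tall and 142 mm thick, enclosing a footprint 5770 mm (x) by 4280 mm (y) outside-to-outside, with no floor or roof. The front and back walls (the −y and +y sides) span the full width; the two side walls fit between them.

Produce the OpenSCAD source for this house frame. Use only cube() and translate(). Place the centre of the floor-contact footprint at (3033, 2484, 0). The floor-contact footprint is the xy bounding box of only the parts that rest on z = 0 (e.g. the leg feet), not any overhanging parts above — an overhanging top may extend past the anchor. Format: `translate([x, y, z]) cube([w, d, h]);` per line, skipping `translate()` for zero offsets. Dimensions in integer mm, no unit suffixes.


translate([148, 344, 0]) cube([5770, 142, 2700]);
translate([148, 4482, 0]) cube([5770, 142, 2700]);
translate([148, 486, 0]) cube([142, 3996, 2700]);
translate([5776, 486, 0]) cube([142, 3996, 2700]);


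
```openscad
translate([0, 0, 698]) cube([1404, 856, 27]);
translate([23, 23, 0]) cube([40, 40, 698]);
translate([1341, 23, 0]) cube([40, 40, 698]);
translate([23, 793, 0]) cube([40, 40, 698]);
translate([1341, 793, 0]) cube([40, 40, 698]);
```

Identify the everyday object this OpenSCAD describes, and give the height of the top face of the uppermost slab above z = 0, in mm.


A table. The table height is 725 mm.

A 1404×856×27 slab sits at z = 698 on four 40 mm square posts — a table. The top surface is at 698 + 27 = 725 mm.


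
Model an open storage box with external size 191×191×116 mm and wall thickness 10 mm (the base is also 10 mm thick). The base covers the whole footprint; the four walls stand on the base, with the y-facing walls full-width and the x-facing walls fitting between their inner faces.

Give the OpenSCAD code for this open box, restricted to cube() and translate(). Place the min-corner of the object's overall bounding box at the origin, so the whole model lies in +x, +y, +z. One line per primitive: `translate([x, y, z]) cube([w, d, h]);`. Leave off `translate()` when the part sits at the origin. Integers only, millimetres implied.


cube([191, 191, 10]);
translate([0, 0, 10]) cube([191, 10, 106]);
translate([0, 181, 10]) cube([191, 10, 106]);
translate([0, 10, 10]) cube([10, 171, 106]);
translate([181, 10, 10]) cube([10, 171, 106]);


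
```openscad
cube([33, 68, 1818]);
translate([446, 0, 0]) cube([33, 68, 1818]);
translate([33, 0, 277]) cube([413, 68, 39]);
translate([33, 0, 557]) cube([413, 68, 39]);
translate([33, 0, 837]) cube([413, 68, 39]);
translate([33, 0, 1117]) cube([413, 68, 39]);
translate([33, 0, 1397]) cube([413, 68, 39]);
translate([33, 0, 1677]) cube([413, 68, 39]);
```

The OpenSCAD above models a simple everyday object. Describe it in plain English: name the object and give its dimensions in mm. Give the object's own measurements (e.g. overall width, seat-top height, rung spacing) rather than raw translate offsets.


A straight ladder. Two 33×68 mm vertical rails, 1818 mm tall, stand 479 mm apart (outside-to-outside) with their front faces coplanar on the −y side. 6 rungs, each 68 mm deep and 39 mm tall, span between the inner faces of the rails, front faces flush with the rails. The lowest rung's underside is at z = 277 mm and rungs are spaced 280 mm apart (underside to underside).


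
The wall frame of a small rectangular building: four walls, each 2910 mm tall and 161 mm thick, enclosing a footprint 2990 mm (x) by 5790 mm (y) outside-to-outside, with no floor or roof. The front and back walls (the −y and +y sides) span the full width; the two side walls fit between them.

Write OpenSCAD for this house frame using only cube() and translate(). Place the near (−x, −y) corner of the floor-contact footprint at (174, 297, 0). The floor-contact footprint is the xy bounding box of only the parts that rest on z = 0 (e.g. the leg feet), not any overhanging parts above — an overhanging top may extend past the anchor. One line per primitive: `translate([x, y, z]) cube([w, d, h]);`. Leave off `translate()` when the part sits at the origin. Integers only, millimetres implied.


translate([174, 297, 0]) cube([2990, 161, 2910]);
translate([174, 5926, 0]) cube([2990, 161, 2910]);
translate([174, 458, 0]) cube([161, 5468, 2910]);
translate([3003, 458, 0]) cube([161, 5468, 2910]);


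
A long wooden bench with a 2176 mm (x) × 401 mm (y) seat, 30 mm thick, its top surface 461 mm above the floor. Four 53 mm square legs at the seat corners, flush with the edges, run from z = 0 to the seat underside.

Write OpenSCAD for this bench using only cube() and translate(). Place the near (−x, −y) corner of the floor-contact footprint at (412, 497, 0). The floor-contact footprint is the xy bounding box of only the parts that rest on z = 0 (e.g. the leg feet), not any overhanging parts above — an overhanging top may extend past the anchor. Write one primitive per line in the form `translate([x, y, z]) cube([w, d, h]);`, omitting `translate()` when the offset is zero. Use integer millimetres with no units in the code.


translate([412, 497, 431]) cube([2176, 401, 30]);
translate([412, 497, 0]) cube([53, 53, 431]);
translate([412, 845, 0]) cube([53, 53, 431]);
translate([2535, 497, 0]) cube([53, 53, 431]);
translate([2535, 845, 0]) cube([53, 53, 431]);


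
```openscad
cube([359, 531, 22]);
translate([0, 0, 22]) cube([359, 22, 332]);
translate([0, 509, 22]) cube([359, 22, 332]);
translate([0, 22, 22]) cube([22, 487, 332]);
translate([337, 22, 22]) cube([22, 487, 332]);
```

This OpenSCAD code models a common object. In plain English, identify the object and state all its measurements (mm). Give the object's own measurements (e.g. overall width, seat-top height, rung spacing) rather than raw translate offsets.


An open-topped rectangular box: outside dimensions 359×531×354 mm, with a uniform wall and base thickness of 22 mm. The base is a full 359×531 slab on the floor; four walls sit on top of the base. The front and back walls (the −y and +y sides) span the full width; the two side walls fit between them.


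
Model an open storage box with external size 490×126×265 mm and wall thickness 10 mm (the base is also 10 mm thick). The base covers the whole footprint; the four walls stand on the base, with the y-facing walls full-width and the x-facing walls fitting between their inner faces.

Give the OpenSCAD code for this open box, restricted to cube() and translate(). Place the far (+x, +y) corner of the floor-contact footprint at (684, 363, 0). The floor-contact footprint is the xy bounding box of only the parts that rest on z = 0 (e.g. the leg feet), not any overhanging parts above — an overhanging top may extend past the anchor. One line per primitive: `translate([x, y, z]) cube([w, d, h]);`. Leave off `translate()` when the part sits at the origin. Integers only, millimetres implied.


translate([194, 237, 0]) cube([490, 126, 10]);
translate([194, 237, 10]) cube([490, 10, 255]);
translate([194, 353, 10]) cube([490, 10, 255]);
translate([194, 247, 10]) cube([10, 106, 255]);
translate([674, 247, 10]) cube([10, 106, 255]);


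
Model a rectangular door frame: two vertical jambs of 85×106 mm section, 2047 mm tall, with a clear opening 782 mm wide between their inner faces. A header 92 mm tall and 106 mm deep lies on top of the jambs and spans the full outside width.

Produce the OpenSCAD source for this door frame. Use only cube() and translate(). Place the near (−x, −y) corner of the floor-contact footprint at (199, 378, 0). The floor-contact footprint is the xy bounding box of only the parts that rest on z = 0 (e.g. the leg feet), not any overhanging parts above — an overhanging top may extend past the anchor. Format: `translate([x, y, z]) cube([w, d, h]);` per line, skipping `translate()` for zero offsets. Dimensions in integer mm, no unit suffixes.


translate([199, 378, 0]) cube([85, 106, 2047]);
translate([1066, 378, 0]) cube([85, 106, 2047]);
translate([199, 378, 2047]) cube([952, 106, 92]);


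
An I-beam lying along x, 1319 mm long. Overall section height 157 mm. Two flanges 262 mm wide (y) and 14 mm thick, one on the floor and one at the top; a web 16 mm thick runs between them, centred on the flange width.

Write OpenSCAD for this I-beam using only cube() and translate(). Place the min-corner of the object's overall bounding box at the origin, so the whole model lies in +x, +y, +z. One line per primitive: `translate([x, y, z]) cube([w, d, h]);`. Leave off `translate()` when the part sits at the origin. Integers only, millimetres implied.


cube([1319, 262, 14]);
translate([0, 123, 14]) cube([1319, 16, 129]);
translate([0, 0, 143]) cube([1319, 262, 14]);


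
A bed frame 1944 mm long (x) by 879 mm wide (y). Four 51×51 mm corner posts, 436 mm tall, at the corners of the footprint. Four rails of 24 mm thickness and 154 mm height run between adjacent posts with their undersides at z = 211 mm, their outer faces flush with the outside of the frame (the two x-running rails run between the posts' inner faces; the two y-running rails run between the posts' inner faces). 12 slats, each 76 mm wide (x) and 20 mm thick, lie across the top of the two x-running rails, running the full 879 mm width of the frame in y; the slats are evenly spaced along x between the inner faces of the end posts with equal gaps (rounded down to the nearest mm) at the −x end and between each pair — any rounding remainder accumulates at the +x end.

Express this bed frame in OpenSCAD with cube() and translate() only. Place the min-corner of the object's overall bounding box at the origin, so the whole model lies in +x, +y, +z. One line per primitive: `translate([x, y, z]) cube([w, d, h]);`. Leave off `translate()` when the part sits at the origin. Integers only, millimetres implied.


cube([51, 51, 436]);
translate([0, 828, 0]) cube([51, 51, 436]);
translate([1893, 0, 0]) cube([51, 51, 436]);
translate([1893, 828, 0]) cube([51, 51, 436]);
translate([51, 0, 211]) cube([1842, 24, 154]);
translate([51, 855, 211]) cube([1842, 24, 154]);
translate([0, 51, 211]) cube([24, 777, 154]);
translate([1920, 51, 211]) cube([24, 777, 154]);
translate([122, 0, 365]) cube([76, 879, 20]);
translate([269, 0, 365]) cube([76, 879, 20]);
translate([416, 0, 365]) cube([76, 879, 20]);
translate([563, 0, 365]) cube([76, 879, 20]);
translate([710, 0, 365]) cube([76, 879, 20]);
translate([857, 0, 365]) cube([76, 879, 20]);
translate([1004, 0, 365]) cube([76, 879, 20]);
translate([1151, 0, 365]) cube([76, 879, 20]);
translate([1298, 0, 365]) cube([76, 879, 20]);
translate([1445, 0, 365]) cube([76, 879, 20]);
translate([1592, 0, 365]) cube([76, 879, 20]);
translate([1739, 0, 365]) cube([76, 879, 20]);


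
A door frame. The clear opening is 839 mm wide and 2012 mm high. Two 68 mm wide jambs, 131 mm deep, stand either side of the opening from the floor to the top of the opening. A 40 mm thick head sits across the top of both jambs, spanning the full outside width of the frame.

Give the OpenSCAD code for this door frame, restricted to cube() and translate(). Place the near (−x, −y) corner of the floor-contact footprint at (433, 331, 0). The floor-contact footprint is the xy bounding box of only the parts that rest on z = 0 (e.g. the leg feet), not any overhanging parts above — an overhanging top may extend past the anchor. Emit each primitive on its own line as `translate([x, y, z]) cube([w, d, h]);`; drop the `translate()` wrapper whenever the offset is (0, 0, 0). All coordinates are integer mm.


translate([433, 331, 0]) cube([68, 131, 2012]);
translate([1340, 331, 0]) cube([68, 131, 2012]);
translate([433, 331, 2012]) cube([975, 131, 40]);


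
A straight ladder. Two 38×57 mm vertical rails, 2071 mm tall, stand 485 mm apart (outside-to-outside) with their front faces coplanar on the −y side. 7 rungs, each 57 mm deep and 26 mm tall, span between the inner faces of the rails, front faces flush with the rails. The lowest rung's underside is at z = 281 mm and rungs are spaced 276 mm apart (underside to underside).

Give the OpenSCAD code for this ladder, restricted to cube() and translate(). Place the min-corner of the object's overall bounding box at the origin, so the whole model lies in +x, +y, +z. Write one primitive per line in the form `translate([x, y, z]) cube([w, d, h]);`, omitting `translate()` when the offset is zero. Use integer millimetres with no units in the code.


// rung span = 485 - 2*38 = 409
// rung[k] z = 281 + k*276
cube([38, 57, 2071]);
translate([447, 0, 0]) cube([38, 57, 2071]);
translate([38, 0, 281]) cube([409, 57, 26]);
translate([38, 0, 557]) cube([409, 57, 26]);
translate([38, 0, 833]) cube([409, 57, 26]);
translate([38, 0, 1109]) cube([409, 57, 26]);
translate([38, 0, 1385]) cube([409, 57, 26]);
translate([38, 0, 1661]) cube([409, 57, 26]);
translate([38, 0, 1937]) cube([409, 57, 26]);


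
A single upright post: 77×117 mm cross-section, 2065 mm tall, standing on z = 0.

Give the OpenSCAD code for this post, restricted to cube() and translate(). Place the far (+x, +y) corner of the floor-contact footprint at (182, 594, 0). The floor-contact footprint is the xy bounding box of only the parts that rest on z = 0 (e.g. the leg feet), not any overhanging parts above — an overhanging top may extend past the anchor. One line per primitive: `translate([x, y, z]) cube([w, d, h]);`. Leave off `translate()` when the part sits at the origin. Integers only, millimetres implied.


translate([105, 477, 0]) cube([77, 117, 2065]);


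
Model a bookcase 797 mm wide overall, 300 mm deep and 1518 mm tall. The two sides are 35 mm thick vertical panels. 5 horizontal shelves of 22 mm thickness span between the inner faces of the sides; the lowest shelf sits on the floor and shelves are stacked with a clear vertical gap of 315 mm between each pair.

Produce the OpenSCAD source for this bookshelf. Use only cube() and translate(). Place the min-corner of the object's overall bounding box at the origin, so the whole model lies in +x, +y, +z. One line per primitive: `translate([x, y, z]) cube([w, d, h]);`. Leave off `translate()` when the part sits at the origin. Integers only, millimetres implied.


cube([35, 300, 1518]);
translate([762, 0, 0]) cube([35, 300, 1518]);
translate([35, 0, 0]) cube([727, 300, 22]);
translate([35, 0, 337]) cube([727, 300, 22]);
translate([35, 0, 674]) cube([727, 300, 22]);
translate([35, 0, 1011]) cube([727, 300, 22]);
translate([35, 0, 1348]) cube([727, 300, 22]);


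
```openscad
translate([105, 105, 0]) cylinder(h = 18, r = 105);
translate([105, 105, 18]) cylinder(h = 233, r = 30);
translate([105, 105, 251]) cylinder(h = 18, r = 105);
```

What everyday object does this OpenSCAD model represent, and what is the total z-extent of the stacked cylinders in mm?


A spool. The overall height is 269 mm.

Three coaxial cylinders, large–small–large — a spool. Two 18 mm flanges and a 233 mm core give 18 + 233 + 18 = 269 mm.


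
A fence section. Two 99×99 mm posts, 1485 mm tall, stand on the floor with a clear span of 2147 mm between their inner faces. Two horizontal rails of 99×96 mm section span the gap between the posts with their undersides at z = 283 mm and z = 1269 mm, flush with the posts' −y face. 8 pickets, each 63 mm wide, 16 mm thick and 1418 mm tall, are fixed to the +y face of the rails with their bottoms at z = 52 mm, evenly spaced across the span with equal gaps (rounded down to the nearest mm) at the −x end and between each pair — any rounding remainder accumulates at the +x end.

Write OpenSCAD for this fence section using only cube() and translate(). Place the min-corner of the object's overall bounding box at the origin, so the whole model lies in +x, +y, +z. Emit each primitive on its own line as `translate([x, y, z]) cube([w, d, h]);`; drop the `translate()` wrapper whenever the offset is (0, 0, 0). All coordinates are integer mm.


cube([99, 99, 1485]);
translate([2246, 0, 0]) cube([99, 99, 1485]);
translate([99, 0, 283]) cube([2147, 99, 96]);
translate([99, 0, 1269]) cube([2147, 99, 96]);
translate([281, 99, 52]) cube([63, 16, 1418]);
translate([526, 99, 52]) cube([63, 16, 1418]);
translate([771, 99, 52]) cube([63, 16, 1418]);
translate([1016, 99, 52]) cube([63, 16, 1418]);
translate([1261, 99, 52]) cube([63, 16, 1418]);
translate([1506, 99, 52]) cube([63, 16, 1418]);
translate([1751, 99, 52]) cube([63, 16, 1418]);
translate([1996, 99, 52]) cube([63, 16, 1418]);


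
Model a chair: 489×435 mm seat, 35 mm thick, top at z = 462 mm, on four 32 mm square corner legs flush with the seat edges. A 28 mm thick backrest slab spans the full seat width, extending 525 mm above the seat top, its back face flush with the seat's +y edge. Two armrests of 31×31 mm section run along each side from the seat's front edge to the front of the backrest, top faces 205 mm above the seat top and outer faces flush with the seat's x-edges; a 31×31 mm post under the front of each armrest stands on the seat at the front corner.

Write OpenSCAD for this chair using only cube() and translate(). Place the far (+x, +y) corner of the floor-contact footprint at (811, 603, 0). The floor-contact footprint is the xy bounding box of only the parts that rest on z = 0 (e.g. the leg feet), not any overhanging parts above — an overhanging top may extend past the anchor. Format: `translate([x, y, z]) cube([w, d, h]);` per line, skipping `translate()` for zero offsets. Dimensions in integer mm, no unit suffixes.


translate([322, 168, 427]) cube([489, 435, 35]);
translate([322, 168, 0]) cube([32, 32, 427]);
translate([779, 168, 0]) cube([32, 32, 427]);
translate([322, 571, 0]) cube([32, 32, 427]);
translate([779, 571, 0]) cube([32, 32, 427]);
translate([322, 575, 462]) cube([489, 28, 525]);
translate([322, 168, 636]) cube([31, 407, 31]);
translate([780, 168, 636]) cube([31, 407, 31]);
translate([322, 168, 462]) cube([31, 31, 174]);
translate([780, 168, 462]) cube([31, 31, 174]);


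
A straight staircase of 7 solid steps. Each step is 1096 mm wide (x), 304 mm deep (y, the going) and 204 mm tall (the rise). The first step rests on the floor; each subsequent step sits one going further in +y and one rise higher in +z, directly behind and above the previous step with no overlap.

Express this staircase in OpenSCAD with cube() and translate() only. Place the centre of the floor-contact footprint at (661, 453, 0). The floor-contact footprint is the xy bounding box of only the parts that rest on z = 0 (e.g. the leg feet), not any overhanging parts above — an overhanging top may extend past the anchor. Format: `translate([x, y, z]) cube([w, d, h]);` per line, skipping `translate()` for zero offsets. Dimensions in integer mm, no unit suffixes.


translate([113, 301, 0]) cube([1096, 304, 204]);
translate([113, 605, 204]) cube([1096, 304, 204]);
translate([113, 909, 408]) cube([1096, 304, 204]);
translate([113, 1213, 612]) cube([1096, 304, 204]);
translate([113, 1517, 816]) cube([1096, 304, 204]);
translate([113, 1821, 1020]) cube([1096, 304, 204]);
translate([113, 2125, 1224]) cube([1096, 304, 204]);


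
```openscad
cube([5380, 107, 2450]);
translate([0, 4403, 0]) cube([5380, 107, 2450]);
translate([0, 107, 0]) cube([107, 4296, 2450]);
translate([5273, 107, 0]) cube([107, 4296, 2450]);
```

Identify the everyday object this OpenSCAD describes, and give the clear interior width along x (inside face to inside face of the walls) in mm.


A house (or room) frame. The interior width is 5166 mm.

Four 2450 mm walls enclosing a rectangle with no floor or roof — a room or house frame. Outside width is 5380 mm and wall thickness is 107 mm, so the interior width is 5380 − 2 × 107 = 5166 mm.


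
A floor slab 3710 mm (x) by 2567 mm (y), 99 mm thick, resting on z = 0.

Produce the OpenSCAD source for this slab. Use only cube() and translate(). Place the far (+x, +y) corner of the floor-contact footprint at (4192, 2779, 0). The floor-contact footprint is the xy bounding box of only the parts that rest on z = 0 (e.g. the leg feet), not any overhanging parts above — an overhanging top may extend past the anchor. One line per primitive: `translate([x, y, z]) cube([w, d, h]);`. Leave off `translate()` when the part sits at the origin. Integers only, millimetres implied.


translate([482, 212, 0]) cube([3710, 2567, 99]);


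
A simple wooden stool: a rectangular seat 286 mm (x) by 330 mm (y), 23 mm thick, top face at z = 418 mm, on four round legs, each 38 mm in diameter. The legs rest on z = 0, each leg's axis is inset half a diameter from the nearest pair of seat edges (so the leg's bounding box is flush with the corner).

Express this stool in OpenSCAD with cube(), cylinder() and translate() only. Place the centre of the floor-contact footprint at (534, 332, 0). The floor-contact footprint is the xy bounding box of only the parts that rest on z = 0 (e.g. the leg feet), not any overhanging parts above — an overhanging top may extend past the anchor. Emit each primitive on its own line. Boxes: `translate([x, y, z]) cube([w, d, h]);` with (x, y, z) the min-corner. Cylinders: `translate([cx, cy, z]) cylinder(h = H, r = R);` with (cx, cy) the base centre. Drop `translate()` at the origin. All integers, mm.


translate([391, 167, 395]) cube([286, 330, 23]);
translate([410, 186, 0]) cylinder(h = 395, r = 19);
translate([658, 186, 0]) cylinder(h = 395, r = 19);
translate([410, 478, 0]) cylinder(h = 395, r = 19);
translate([658, 478, 0]) cylinder(h = 395, r = 19);


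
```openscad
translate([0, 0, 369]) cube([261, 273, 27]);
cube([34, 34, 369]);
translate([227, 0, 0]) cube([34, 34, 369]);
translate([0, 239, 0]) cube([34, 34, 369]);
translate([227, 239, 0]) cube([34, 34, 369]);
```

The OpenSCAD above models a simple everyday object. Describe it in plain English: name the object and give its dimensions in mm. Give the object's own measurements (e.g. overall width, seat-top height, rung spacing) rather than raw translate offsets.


A simple wooden stool: a rectangular seat 261 mm (x) by 273 mm (y), 27 mm thick, top face at z = 396 mm, on four square legs, each 34×34 mm in cross-section. The legs rest on z = 0, each flush with a corner of the seat.


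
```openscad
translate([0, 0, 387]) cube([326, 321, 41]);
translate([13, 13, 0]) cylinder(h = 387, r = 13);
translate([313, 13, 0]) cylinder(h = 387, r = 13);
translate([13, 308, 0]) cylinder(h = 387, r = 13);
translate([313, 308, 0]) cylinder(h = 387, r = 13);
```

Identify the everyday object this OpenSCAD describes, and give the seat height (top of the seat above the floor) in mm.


A stool. The seat height is 428 mm.

A 326×321×41 slab at z = 387 on four corner cylinders — a stool. The seat top is 387 + 41 = 428 mm.


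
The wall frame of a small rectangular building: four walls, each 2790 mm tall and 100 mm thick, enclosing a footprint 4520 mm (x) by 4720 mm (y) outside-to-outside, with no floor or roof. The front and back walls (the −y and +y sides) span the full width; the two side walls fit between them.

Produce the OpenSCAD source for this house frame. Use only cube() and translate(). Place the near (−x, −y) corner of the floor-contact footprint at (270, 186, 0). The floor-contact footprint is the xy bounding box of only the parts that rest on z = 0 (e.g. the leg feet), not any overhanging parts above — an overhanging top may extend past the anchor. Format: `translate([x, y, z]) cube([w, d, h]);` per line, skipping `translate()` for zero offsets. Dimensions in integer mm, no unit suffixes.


translate([270, 186, 0]) cube([4520, 100, 2790]);
translate([270, 4806, 0]) cube([4520, 100, 2790]);
translate([270, 286, 0]) cube([100, 4520, 2790]);
translate([4690, 286, 0]) cube([100, 4520, 2790]);


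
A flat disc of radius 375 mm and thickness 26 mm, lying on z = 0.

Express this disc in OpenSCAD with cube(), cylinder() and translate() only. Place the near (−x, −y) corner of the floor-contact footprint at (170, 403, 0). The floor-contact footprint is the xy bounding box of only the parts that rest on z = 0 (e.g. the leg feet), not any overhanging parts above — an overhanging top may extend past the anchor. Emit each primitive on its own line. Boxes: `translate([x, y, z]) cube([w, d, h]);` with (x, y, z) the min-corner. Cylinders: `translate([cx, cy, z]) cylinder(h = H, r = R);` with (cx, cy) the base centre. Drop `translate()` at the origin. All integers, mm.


translate([545, 778, 0]) cylinder(h = 26, r = 375);


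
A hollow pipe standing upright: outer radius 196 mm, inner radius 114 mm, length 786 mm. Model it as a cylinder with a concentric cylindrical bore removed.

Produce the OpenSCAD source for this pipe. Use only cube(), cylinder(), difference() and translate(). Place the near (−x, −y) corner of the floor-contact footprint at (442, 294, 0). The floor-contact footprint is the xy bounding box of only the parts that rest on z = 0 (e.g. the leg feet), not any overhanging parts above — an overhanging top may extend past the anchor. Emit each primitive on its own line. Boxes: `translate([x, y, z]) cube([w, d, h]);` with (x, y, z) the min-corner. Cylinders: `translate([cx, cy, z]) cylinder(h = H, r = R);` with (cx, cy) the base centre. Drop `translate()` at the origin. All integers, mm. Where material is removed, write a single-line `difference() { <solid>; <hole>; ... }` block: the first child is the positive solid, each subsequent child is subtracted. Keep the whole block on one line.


difference() { translate([638, 490, 0]) cylinder(h = 786, r = 196); translate([638, 490, 0]) cylinder(h = 786, r = 114); }


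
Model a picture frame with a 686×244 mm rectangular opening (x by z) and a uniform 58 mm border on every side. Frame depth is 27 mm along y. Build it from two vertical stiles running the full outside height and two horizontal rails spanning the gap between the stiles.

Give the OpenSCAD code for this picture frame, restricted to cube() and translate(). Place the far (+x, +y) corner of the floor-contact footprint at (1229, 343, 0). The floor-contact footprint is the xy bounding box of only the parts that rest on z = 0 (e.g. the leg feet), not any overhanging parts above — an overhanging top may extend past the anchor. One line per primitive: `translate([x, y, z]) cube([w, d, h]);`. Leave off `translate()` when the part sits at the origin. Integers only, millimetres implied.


translate([427, 316, 0]) cube([58, 27, 360]);
translate([1171, 316, 0]) cube([58, 27, 360]);
translate([485, 316, 0]) cube([686, 27, 58]);
translate([485, 316, 302]) cube([686, 27, 58]);


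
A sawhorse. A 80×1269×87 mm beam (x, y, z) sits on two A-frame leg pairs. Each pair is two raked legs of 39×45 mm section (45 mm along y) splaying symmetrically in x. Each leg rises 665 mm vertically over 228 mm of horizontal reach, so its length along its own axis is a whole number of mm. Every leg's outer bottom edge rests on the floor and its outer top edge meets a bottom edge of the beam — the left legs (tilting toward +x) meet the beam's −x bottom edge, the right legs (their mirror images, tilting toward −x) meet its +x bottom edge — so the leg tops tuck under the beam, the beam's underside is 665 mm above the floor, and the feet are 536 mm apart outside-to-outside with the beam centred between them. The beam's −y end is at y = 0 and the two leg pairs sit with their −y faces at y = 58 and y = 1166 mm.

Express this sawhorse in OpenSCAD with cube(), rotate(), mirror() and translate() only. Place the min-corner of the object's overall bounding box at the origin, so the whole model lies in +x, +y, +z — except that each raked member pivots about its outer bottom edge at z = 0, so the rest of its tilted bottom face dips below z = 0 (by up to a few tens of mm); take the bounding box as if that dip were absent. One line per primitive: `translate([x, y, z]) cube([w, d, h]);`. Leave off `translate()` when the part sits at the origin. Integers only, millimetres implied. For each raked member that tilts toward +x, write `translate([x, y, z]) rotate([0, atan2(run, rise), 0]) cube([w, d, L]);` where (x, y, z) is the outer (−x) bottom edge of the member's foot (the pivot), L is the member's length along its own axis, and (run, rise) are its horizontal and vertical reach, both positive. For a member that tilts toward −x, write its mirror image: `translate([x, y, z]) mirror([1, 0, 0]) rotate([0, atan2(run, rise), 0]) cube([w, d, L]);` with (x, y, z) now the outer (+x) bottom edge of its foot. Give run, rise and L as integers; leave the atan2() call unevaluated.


// leg length = √(228² + 665²) = 703
// right-leg outer foot x = 2·228 + 80 = 536
// beam min-corner = (228, 0, 665)
translate([228, 0, 665]) cube([80, 1269, 87]);
translate([0, 58, 0]) rotate([0, atan2(228, 665), 0]) cube([39, 45, 703]);
translate([536, 58, 0]) mirror([1, 0, 0]) rotate([0, atan2(228, 665), 0]) cube([39, 45, 703]);
translate([0, 1166, 0]) rotate([0, atan2(228, 665), 0]) cube([39, 45, 703]);
translate([536, 1166, 0]) mirror([1, 0, 0]) rotate([0, atan2(228, 665), 0]) cube([39, 45, 703]);


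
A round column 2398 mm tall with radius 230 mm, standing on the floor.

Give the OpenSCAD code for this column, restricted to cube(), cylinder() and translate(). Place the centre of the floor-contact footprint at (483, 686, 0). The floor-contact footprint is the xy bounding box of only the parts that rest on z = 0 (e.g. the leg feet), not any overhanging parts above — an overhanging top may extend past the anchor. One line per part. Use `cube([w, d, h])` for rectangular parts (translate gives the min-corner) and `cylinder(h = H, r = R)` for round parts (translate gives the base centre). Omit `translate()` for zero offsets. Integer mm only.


translate([483, 686, 0]) cylinder(h = 2398, r = 230);


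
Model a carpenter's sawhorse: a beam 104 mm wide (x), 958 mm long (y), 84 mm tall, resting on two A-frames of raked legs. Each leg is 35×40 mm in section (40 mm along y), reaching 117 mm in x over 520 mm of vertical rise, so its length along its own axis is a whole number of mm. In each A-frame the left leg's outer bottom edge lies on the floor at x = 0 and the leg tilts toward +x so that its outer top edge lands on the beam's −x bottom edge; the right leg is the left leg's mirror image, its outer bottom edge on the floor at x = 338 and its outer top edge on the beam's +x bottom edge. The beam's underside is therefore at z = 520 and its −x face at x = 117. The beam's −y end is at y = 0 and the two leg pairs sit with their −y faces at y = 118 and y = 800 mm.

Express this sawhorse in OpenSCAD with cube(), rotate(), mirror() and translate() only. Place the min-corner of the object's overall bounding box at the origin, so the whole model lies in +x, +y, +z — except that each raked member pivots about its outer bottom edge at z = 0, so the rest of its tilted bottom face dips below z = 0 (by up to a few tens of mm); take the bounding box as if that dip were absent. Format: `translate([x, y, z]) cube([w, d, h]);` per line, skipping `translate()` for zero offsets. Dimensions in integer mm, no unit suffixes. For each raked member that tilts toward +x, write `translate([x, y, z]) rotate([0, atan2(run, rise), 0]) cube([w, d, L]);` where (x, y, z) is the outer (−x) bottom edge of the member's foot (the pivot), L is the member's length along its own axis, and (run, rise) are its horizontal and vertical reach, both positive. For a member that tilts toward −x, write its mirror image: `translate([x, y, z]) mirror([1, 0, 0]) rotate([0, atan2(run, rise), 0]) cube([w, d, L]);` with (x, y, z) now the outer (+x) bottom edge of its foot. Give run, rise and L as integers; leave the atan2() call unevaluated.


translate([117, 0, 520]) cube([104, 958, 84]);
translate([0, 118, 0]) rotate([0, atan2(117, 520), 0]) cube([35, 40, 533]);
translate([338, 118, 0]) mirror([1, 0, 0]) rotate([0, atan2(117, 520), 0]) cube([35, 40, 533]);
translate([0, 800, 0]) rotate([0, atan2(117, 520), 0]) cube([35, 40, 533]);
translate([338, 800, 0]) mirror([1, 0, 0]) rotate([0, atan2(117, 520), 0]) cube([35, 40, 533]);


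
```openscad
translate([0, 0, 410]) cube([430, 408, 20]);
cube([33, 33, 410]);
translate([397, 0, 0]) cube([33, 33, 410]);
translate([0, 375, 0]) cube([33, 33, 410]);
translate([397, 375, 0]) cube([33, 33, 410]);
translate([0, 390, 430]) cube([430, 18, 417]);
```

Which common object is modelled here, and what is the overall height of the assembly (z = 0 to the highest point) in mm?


A chair. The overall height is 847 mm.

A slab on four corner posts with a tall panel at the back — a chair. The seat slab sits at z = 410 with thickness 20, and the 417 mm backrest starts at the seat top, so the overall height is 410 + 20 + 417 = 847 mm.


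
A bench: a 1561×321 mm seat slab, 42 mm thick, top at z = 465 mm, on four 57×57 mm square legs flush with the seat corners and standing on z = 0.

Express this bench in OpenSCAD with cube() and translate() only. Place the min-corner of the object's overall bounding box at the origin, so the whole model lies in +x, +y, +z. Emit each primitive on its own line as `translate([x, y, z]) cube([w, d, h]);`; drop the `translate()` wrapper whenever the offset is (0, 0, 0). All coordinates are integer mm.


// leg_h = 465 − 42 = 423
translate([0, 0, 423]) cube([1561, 321, 42]);
cube([57, 57, 423]);
translate([0, 264, 0]) cube([57, 57, 423]);
translate([1504, 0, 0]) cube([57, 57, 423]);
translate([1504, 264, 0]) cube([57, 57, 423]);


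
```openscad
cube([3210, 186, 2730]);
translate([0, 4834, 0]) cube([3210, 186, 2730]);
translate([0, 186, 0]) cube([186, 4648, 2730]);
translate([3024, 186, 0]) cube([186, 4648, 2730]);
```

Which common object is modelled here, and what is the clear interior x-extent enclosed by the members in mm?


A house (or room) frame. The interior width is 2838 mm.

Four 2730 mm walls enclosing a rectangle with no floor or roof — a room or house frame. Outside width is 3210 mm and wall thickness is 186 mm, so the interior width is 3210 − 2 × 186 = 2838 mm.


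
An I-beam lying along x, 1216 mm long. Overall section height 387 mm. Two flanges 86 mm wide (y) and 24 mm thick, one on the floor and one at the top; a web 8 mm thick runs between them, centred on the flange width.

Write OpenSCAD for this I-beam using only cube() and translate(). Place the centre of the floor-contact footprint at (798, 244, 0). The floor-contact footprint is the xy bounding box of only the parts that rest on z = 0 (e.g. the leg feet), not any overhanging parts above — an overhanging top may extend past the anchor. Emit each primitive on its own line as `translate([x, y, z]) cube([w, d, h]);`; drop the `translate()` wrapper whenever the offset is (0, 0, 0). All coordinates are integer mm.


translate([190, 201, 0]) cube([1216, 86, 24]);
translate([190, 240, 24]) cube([1216, 8, 339]);
translate([190, 201, 363]) cube([1216, 86, 24]);


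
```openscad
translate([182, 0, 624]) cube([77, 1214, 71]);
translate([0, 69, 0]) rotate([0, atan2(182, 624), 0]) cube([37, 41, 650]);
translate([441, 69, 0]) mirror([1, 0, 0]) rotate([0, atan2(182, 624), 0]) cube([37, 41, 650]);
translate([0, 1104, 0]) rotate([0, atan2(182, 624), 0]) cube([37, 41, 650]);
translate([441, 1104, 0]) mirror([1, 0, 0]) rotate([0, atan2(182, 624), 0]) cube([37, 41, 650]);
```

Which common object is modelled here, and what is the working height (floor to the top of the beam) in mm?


A sawhorse. The overall height is 695 mm.

A beam across two mirrored pairs of raked legs — a sawhorse. The beam's underside is at z = 624 (matching the legs' vertical rise in atan2(182, 624)) and the beam is 71 mm tall, so its top is at 624 + 71 = 695 mm. The raked legs top out at the beam's underside, so that is the highest point.


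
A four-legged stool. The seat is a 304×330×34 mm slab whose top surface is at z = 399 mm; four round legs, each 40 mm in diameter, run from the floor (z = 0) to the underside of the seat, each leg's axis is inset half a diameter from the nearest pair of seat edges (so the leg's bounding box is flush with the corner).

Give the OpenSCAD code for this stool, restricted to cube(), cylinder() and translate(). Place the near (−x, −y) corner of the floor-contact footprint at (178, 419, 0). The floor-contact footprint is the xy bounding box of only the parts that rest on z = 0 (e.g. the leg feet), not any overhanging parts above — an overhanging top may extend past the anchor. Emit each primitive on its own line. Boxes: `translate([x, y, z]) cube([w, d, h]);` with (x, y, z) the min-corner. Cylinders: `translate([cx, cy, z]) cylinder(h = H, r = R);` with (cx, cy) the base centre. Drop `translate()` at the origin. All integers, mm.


translate([178, 419, 365]) cube([304, 330, 34]);
translate([198, 439, 0]) cylinder(h = 365, r = 20);
translate([462, 439, 0]) cylinder(h = 365, r = 20);
translate([198, 729, 0]) cylinder(h = 365, r = 20);
translate([462, 729, 0]) cylinder(h = 365, r = 20);


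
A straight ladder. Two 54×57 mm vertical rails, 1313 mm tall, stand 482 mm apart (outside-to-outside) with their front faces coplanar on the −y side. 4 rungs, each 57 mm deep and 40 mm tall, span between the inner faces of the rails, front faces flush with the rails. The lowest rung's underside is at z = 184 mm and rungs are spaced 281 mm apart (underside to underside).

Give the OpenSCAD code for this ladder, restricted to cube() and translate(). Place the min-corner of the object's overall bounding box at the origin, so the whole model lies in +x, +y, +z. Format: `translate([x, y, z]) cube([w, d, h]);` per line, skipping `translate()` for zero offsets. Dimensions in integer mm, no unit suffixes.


cube([54, 57, 1313]);
translate([428, 0, 0]) cube([54, 57, 1313]);
translate([54, 0, 184]) cube([374, 57, 40]);
translate([54, 0, 465]) cube([374, 57, 40]);
translate([54, 0, 746]) cube([374, 57, 40]);
translate([54, 0, 1027]) cube([374, 57, 40]);
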